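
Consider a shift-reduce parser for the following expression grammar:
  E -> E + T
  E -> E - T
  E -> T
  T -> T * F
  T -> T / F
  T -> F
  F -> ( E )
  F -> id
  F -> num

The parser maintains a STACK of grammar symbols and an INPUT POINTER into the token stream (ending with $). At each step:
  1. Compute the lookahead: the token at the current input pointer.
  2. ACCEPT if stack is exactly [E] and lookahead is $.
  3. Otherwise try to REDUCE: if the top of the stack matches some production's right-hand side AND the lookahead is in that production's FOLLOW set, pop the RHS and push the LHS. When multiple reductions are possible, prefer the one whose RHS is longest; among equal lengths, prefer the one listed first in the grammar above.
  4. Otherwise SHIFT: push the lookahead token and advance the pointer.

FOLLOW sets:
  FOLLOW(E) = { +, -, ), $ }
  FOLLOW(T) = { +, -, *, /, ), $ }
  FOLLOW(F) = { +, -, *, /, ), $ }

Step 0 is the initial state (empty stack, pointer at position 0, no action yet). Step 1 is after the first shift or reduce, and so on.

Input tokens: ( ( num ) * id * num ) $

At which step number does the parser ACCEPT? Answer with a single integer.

Step 1: shift (. Stack=[(] ptr=1 lookahead=( remaining=[( num ) * id * num ) $]
Step 2: shift (. Stack=[( (] ptr=2 lookahead=num remaining=[num ) * id * num ) $]
Step 3: shift num. Stack=[( ( num] ptr=3 lookahead=) remaining=[) * id * num ) $]
Step 4: reduce F->num. Stack=[( ( F] ptr=3 lookahead=) remaining=[) * id * num ) $]
Step 5: reduce T->F. Stack=[( ( T] ptr=3 lookahead=) remaining=[) * id * num ) $]
Step 6: reduce E->T. Stack=[( ( E] ptr=3 lookahead=) remaining=[) * id * num ) $]
Step 7: shift ). Stack=[( ( E )] ptr=4 lookahead=* remaining=[* id * num ) $]
Step 8: reduce F->( E ). Stack=[( F] ptr=4 lookahead=* remaining=[* id * num ) $]
Step 9: reduce T->F. Stack=[( T] ptr=4 lookahead=* remaining=[* id * num ) $]
Step 10: shift *. Stack=[( T *] ptr=5 lookahead=id remaining=[id * num ) $]
Step 11: shift id. Stack=[( T * id] ptr=6 lookahead=* remaining=[* num ) $]
Step 12: reduce F->id. Stack=[( T * F] ptr=6 lookahead=* remaining=[* num ) $]
Step 13: reduce T->T * F. Stack=[( T] ptr=6 lookahead=* remaining=[* num ) $]
Step 14: shift *. Stack=[( T *] ptr=7 lookahead=num remaining=[num ) $]
Step 15: shift num. Stack=[( T * num] ptr=8 lookahead=) remaining=[) $]
Step 16: reduce F->num. Stack=[( T * F] ptr=8 lookahead=) remaining=[) $]
Step 17: reduce T->T * F. Stack=[( T] ptr=8 lookahead=) remaining=[) $]
Step 18: reduce E->T. Stack=[( E] ptr=8 lookahead=) remaining=[) $]
Step 19: shift ). Stack=[( E )] ptr=9 lookahead=$ remaining=[$]
Step 20: reduce F->( E ). Stack=[F] ptr=9 lookahead=$ remaining=[$]
Step 21: reduce T->F. Stack=[T] ptr=9 lookahead=$ remaining=[$]
Step 22: reduce E->T. Stack=[E] ptr=9 lookahead=$ remaining=[$]
Step 23: accept. Stack=[E] ptr=9 lookahead=$ remaining=[$]

Answer: 23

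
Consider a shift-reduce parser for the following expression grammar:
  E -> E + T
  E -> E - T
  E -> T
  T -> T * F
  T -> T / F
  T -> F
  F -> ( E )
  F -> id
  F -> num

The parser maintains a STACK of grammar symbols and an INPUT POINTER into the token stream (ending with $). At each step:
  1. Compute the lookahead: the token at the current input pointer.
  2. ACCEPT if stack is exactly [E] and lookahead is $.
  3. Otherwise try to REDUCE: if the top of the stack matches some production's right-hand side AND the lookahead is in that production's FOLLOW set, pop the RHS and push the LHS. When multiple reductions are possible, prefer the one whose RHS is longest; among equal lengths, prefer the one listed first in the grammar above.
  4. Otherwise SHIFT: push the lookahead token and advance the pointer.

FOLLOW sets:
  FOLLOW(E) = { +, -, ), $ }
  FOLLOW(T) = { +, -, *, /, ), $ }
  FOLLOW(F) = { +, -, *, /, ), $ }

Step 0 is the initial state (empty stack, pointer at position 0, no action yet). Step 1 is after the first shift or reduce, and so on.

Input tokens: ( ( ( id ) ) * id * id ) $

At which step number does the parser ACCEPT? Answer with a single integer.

Step 1: shift (. Stack=[(] ptr=1 lookahead=( remaining=[( ( id ) ) * id * id ) $]
Step 2: shift (. Stack=[( (] ptr=2 lookahead=( remaining=[( id ) ) * id * id ) $]
Step 3: shift (. Stack=[( ( (] ptr=3 lookahead=id remaining=[id ) ) * id * id ) $]
Step 4: shift id. Stack=[( ( ( id] ptr=4 lookahead=) remaining=[) ) * id * id ) $]
Step 5: reduce F->id. Stack=[( ( ( F] ptr=4 lookahead=) remaining=[) ) * id * id ) $]
Step 6: reduce T->F. Stack=[( ( ( T] ptr=4 lookahead=) remaining=[) ) * id * id ) $]
Step 7: reduce E->T. Stack=[( ( ( E] ptr=4 lookahead=) remaining=[) ) * id * id ) $]
Step 8: shift ). Stack=[( ( ( E )] ptr=5 lookahead=) remaining=[) * id * id ) $]
Step 9: reduce F->( E ). Stack=[( ( F] ptr=5 lookahead=) remaining=[) * id * id ) $]
Step 10: reduce T->F. Stack=[( ( T] ptr=5 lookahead=) remaining=[) * id * id ) $]
Step 11: reduce E->T. Stack=[( ( E] ptr=5 lookahead=) remaining=[) * id * id ) $]
Step 12: shift ). Stack=[( ( E )] ptr=6 lookahead=* remaining=[* id * id ) $]
Step 13: reduce F->( E ). Stack=[( F] ptr=6 lookahead=* remaining=[* id * id ) $]
Step 14: reduce T->F. Stack=[( T] ptr=6 lookahead=* remaining=[* id * id ) $]
Step 15: shift *. Stack=[( T *] ptr=7 lookahead=id remaining=[id * id ) $]
Step 16: shift id. Stack=[( T * id] ptr=8 lookahead=* remaining=[* id ) $]
Step 17: reduce F->id. Stack=[( T * F] ptr=8 lookahead=* remaining=[* id ) $]
Step 18: reduce T->T * F. Stack=[( T] ptr=8 lookahead=* remaining=[* id ) $]
Step 19: shift *. Stack=[( T *] ptr=9 lookahead=id remaining=[id ) $]
Step 20: shift id. Stack=[( T * id] ptr=10 lookahead=) remaining=[) $]
Step 21: reduce F->id. Stack=[( T * F] ptr=10 lookahead=) remaining=[) $]
Step 22: reduce T->T * F. Stack=[( T] ptr=10 lookahead=) remaining=[) $]
Step 23: reduce E->T. Stack=[( E] ptr=10 lookahead=) remaining=[) $]
Step 24: shift ). Stack=[( E )] ptr=11 lookahead=$ remaining=[$]
Step 25: reduce F->( E ). Stack=[F] ptr=11 lookahead=$ remaining=[$]
Step 26: reduce T->F. Stack=[T] ptr=11 lookahead=$ remaining=[$]
Step 27: reduce E->T. Stack=[E] ptr=11 lookahead=$ remaining=[$]
Step 28: accept. Stack=[E] ptr=11 lookahead=$ remaining=[$]

Answer: 28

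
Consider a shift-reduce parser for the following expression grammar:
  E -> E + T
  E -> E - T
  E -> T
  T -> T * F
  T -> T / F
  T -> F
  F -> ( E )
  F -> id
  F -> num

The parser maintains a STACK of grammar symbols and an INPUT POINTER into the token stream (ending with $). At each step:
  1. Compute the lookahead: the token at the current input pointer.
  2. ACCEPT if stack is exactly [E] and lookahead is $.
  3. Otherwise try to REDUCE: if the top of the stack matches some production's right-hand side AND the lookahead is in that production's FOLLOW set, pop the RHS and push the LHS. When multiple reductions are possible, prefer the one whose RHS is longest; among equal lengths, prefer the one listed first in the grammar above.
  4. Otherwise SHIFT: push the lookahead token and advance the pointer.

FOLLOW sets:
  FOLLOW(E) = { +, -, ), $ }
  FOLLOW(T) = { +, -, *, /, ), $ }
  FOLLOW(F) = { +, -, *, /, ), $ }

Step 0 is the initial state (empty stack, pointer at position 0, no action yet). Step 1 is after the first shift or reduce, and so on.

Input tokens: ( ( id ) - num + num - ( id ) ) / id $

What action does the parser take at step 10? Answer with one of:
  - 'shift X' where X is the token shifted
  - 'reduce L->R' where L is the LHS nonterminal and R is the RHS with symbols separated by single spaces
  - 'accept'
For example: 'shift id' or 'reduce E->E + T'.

Step 1: shift (. Stack=[(] ptr=1 lookahead=( remaining=[( id ) - num + num - ( id ) ) / id $]
Step 2: shift (. Stack=[( (] ptr=2 lookahead=id remaining=[id ) - num + num - ( id ) ) / id $]
Step 3: shift id. Stack=[( ( id] ptr=3 lookahead=) remaining=[) - num + num - ( id ) ) / id $]
Step 4: reduce F->id. Stack=[( ( F] ptr=3 lookahead=) remaining=[) - num + num - ( id ) ) / id $]
Step 5: reduce T->F. Stack=[( ( T] ptr=3 lookahead=) remaining=[) - num + num - ( id ) ) / id $]
Step 6: reduce E->T. Stack=[( ( E] ptr=3 lookahead=) remaining=[) - num + num - ( id ) ) / id $]
Step 7: shift ). Stack=[( ( E )] ptr=4 lookahead=- remaining=[- num + num - ( id ) ) / id $]
Step 8: reduce F->( E ). Stack=[( F] ptr=4 lookahead=- remaining=[- num + num - ( id ) ) / id $]
Step 9: reduce T->F. Stack=[( T] ptr=4 lookahead=- remaining=[- num + num - ( id ) ) / id $]
Step 10: reduce E->T. Stack=[( E] ptr=4 lookahead=- remaining=[- num + num - ( id ) ) / id $]

Answer: reduce E->T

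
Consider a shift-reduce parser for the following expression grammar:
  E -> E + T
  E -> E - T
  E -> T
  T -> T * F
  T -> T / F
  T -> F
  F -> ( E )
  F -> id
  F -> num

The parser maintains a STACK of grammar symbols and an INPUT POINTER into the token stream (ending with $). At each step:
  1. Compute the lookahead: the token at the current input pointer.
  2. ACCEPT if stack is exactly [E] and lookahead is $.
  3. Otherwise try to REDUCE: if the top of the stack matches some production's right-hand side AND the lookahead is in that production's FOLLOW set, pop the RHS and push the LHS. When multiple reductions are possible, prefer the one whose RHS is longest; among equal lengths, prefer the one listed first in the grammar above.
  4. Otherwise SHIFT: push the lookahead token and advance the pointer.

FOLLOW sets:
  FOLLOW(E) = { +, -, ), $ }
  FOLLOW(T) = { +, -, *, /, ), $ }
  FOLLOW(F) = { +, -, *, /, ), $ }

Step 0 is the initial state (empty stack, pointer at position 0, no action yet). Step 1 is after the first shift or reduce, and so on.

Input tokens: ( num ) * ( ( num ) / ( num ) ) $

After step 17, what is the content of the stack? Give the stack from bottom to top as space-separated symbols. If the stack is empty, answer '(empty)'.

Answer: T * ( F

Derivation:
Step 1: shift (. Stack=[(] ptr=1 lookahead=num remaining=[num ) * ( ( num ) / ( num ) ) $]
Step 2: shift num. Stack=[( num] ptr=2 lookahead=) remaining=[) * ( ( num ) / ( num ) ) $]
Step 3: reduce F->num. Stack=[( F] ptr=2 lookahead=) remaining=[) * ( ( num ) / ( num ) ) $]
Step 4: reduce T->F. Stack=[( T] ptr=2 lookahead=) remaining=[) * ( ( num ) / ( num ) ) $]
Step 5: reduce E->T. Stack=[( E] ptr=2 lookahead=) remaining=[) * ( ( num ) / ( num ) ) $]
Step 6: shift ). Stack=[( E )] ptr=3 lookahead=* remaining=[* ( ( num ) / ( num ) ) $]
Step 7: reduce F->( E ). Stack=[F] ptr=3 lookahead=* remaining=[* ( ( num ) / ( num ) ) $]
Step 8: reduce T->F. Stack=[T] ptr=3 lookahead=* remaining=[* ( ( num ) / ( num ) ) $]
Step 9: shift *. Stack=[T *] ptr=4 lookahead=( remaining=[( ( num ) / ( num ) ) $]
Step 10: shift (. Stack=[T * (] ptr=5 lookahead=( remaining=[( num ) / ( num ) ) $]
Step 11: shift (. Stack=[T * ( (] ptr=6 lookahead=num remaining=[num ) / ( num ) ) $]
Step 12: shift num. Stack=[T * ( ( num] ptr=7 lookahead=) remaining=[) / ( num ) ) $]
Step 13: reduce F->num. Stack=[T * ( ( F] ptr=7 lookahead=) remaining=[) / ( num ) ) $]
Step 14: reduce T->F. Stack=[T * ( ( T] ptr=7 lookahead=) remaining=[) / ( num ) ) $]
Step 15: reduce E->T. Stack=[T * ( ( E] ptr=7 lookahead=) remaining=[) / ( num ) ) $]
Step 16: shift ). Stack=[T * ( ( E )] ptr=8 lookahead=/ remaining=[/ ( num ) ) $]
Step 17: reduce F->( E ). Stack=[T * ( F] ptr=8 lookahead=/ remaining=[/ ( num ) ) $]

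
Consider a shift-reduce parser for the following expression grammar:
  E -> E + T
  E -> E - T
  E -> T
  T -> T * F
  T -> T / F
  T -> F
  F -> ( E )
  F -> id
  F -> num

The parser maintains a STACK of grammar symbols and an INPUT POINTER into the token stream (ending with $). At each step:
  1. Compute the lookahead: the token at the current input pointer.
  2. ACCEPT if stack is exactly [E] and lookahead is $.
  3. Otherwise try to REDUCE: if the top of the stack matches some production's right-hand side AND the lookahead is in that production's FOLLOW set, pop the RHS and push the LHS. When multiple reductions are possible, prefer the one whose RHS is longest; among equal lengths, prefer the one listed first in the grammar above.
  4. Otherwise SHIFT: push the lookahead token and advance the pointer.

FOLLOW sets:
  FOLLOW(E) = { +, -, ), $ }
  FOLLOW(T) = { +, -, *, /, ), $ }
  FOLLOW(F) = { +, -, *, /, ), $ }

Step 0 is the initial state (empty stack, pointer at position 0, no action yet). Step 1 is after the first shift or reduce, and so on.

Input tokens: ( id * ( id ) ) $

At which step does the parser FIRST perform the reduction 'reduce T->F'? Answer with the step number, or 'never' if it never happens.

Answer: 4

Derivation:
Step 1: shift (. Stack=[(] ptr=1 lookahead=id remaining=[id * ( id ) ) $]
Step 2: shift id. Stack=[( id] ptr=2 lookahead=* remaining=[* ( id ) ) $]
Step 3: reduce F->id. Stack=[( F] ptr=2 lookahead=* remaining=[* ( id ) ) $]
Step 4: reduce T->F. Stack=[( T] ptr=2 lookahead=* remaining=[* ( id ) ) $]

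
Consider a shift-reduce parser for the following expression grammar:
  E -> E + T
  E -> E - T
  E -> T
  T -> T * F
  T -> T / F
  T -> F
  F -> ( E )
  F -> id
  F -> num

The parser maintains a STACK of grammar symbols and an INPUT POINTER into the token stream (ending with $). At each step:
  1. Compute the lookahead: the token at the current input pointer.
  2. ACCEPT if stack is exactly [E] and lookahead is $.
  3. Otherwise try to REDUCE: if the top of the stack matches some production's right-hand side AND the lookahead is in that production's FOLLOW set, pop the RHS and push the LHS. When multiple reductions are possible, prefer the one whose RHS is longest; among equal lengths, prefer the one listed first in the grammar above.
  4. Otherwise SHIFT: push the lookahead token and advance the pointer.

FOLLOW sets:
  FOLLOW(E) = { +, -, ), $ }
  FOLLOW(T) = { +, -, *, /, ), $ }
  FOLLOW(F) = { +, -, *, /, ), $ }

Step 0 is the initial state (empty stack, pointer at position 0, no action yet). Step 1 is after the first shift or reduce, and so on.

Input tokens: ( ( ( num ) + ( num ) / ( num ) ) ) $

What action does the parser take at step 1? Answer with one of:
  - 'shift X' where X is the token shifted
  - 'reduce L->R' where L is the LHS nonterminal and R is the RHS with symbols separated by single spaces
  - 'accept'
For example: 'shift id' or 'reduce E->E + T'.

Answer: shift (

Derivation:
Step 1: shift (. Stack=[(] ptr=1 lookahead=( remaining=[( ( num ) + ( num ) / ( num ) ) ) $]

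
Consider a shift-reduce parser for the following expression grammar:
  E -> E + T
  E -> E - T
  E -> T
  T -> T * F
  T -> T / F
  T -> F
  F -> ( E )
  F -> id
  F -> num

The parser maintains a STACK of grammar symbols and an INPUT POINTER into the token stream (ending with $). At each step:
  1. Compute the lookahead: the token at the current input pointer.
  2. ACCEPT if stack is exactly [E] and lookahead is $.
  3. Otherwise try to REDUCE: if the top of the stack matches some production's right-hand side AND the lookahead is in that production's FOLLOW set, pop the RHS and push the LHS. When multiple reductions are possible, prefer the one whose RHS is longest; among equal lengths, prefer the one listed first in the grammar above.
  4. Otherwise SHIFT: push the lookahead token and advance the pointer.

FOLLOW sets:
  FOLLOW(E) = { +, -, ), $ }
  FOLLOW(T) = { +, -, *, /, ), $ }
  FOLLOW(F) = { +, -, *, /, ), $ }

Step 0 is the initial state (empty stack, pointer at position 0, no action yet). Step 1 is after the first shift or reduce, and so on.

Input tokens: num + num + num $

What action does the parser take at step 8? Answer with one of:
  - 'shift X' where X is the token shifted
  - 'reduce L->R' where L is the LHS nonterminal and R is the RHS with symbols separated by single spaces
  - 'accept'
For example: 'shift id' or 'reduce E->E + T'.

Step 1: shift num. Stack=[num] ptr=1 lookahead=+ remaining=[+ num + num $]
Step 2: reduce F->num. Stack=[F] ptr=1 lookahead=+ remaining=[+ num + num $]
Step 3: reduce T->F. Stack=[T] ptr=1 lookahead=+ remaining=[+ num + num $]
Step 4: reduce E->T. Stack=[E] ptr=1 lookahead=+ remaining=[+ num + num $]
Step 5: shift +. Stack=[E +] ptr=2 lookahead=num remaining=[num + num $]
Step 6: shift num. Stack=[E + num] ptr=3 lookahead=+ remaining=[+ num $]
Step 7: reduce F->num. Stack=[E + F] ptr=3 lookahead=+ remaining=[+ num $]
Step 8: reduce T->F. Stack=[E + T] ptr=3 lookahead=+ remaining=[+ num $]

Answer: reduce T->F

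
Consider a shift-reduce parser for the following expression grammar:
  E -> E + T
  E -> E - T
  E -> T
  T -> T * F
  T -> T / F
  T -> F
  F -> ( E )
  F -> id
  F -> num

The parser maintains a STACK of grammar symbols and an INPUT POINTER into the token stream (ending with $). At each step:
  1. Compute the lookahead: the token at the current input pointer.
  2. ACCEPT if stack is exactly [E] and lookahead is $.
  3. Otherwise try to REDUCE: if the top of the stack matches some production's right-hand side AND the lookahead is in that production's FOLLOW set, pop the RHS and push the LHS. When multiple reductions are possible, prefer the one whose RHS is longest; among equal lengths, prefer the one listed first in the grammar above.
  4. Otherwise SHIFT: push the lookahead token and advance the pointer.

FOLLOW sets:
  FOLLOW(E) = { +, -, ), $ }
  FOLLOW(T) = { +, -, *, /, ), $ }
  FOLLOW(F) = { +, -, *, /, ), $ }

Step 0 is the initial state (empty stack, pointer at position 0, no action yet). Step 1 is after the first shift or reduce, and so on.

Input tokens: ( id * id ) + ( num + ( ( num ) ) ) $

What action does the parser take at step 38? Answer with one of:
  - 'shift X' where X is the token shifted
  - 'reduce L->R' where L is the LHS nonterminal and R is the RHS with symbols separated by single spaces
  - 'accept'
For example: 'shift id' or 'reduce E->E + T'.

Answer: reduce E->E + T

Derivation:
Step 1: shift (. Stack=[(] ptr=1 lookahead=id remaining=[id * id ) + ( num + ( ( num ) ) ) $]
Step 2: shift id. Stack=[( id] ptr=2 lookahead=* remaining=[* id ) + ( num + ( ( num ) ) ) $]
Step 3: reduce F->id. Stack=[( F] ptr=2 lookahead=* remaining=[* id ) + ( num + ( ( num ) ) ) $]
Step 4: reduce T->F. Stack=[( T] ptr=2 lookahead=* remaining=[* id ) + ( num + ( ( num ) ) ) $]
Step 5: shift *. Stack=[( T *] ptr=3 lookahead=id remaining=[id ) + ( num + ( ( num ) ) ) $]
Step 6: shift id. Stack=[( T * id] ptr=4 lookahead=) remaining=[) + ( num + ( ( num ) ) ) $]
Step 7: reduce F->id. Stack=[( T * F] ptr=4 lookahead=) remaining=[) + ( num + ( ( num ) ) ) $]
Step 8: reduce T->T * F. Stack=[( T] ptr=4 lookahead=) remaining=[) + ( num + ( ( num ) ) ) $]
Step 9: reduce E->T. Stack=[( E] ptr=4 lookahead=) remaining=[) + ( num + ( ( num ) ) ) $]
Step 10: shift ). Stack=[( E )] ptr=5 lookahead=+ remaining=[+ ( num + ( ( num ) ) ) $]
Step 11: reduce F->( E ). Stack=[F] ptr=5 lookahead=+ remaining=[+ ( num + ( ( num ) ) ) $]
Step 12: reduce T->F. Stack=[T] ptr=5 lookahead=+ remaining=[+ ( num + ( ( num ) ) ) $]
Step 13: reduce E->T. Stack=[E] ptr=5 lookahead=+ remaining=[+ ( num + ( ( num ) ) ) $]
Step 14: shift +. Stack=[E +] ptr=6 lookahead=( remaining=[( num + ( ( num ) ) ) $]
Step 15: shift (. Stack=[E + (] ptr=7 lookahead=num remaining=[num + ( ( num ) ) ) $]
Step 16: shift num. Stack=[E + ( num] ptr=8 lookahead=+ remaining=[+ ( ( num ) ) ) $]
Step 17: reduce F->num. Stack=[E + ( F] ptr=8 lookahead=+ remaining=[+ ( ( num ) ) ) $]
Step 18: reduce T->F. Stack=[E + ( T] ptr=8 lookahead=+ remaining=[+ ( ( num ) ) ) $]
Step 19: reduce E->T. Stack=[E + ( E] ptr=8 lookahead=+ remaining=[+ ( ( num ) ) ) $]
Step 20: shift +. Stack=[E + ( E +] ptr=9 lookahead=( remaining=[( ( num ) ) ) $]
Step 21: shift (. Stack=[E + ( E + (] ptr=10 lookahead=( remaining=[( num ) ) ) $]
Step 22: shift (. Stack=[E + ( E + ( (] ptr=11 lookahead=num remaining=[num ) ) ) $]
Step 23: shift num. Stack=[E + ( E + ( ( num] ptr=12 lookahead=) remaining=[) ) ) $]
Step 24: reduce F->num. Stack=[E + ( E + ( ( F] ptr=12 lookahead=) remaining=[) ) ) $]
Step 25: reduce T->F. Stack=[E + ( E + ( ( T] ptr=12 lookahead=) remaining=[) ) ) $]
Step 26: reduce E->T. Stack=[E + ( E + ( ( E] ptr=12 lookahead=) remaining=[) ) ) $]
Step 27: shift ). Stack=[E + ( E + ( ( E )] ptr=13 lookahead=) remaining=[) ) $]
Step 28: reduce F->( E ). Stack=[E + ( E + ( F] ptr=13 lookahead=) remaining=[) ) $]
Step 29: reduce T->F. Stack=[E + ( E + ( T] ptr=13 lookahead=) remaining=[) ) $]
Step 30: reduce E->T. Stack=[E + ( E + ( E] ptr=13 lookahead=) remaining=[) ) $]
Step 31: shift ). Stack=[E + ( E + ( E )] ptr=14 lookahead=) remaining=[) $]
Step 32: reduce F->( E ). Stack=[E + ( E + F] ptr=14 lookahead=) remaining=[) $]
Step 33: reduce T->F. Stack=[E + ( E + T] ptr=14 lookahead=) remaining=[) $]
Step 34: reduce E->E + T. Stack=[E + ( E] ptr=14 lookahead=) remaining=[) $]
Step 35: shift ). Stack=[E + ( E )] ptr=15 lookahead=$ remaining=[$]
Step 36: reduce F->( E ). Stack=[E + F] ptr=15 lookahead=$ remaining=[$]
Step 37: reduce T->F. Stack=[E + T] ptr=15 lookahead=$ remaining=[$]
Step 38: reduce E->E + T. Stack=[E] ptr=15 lookahead=$ remaining=[$]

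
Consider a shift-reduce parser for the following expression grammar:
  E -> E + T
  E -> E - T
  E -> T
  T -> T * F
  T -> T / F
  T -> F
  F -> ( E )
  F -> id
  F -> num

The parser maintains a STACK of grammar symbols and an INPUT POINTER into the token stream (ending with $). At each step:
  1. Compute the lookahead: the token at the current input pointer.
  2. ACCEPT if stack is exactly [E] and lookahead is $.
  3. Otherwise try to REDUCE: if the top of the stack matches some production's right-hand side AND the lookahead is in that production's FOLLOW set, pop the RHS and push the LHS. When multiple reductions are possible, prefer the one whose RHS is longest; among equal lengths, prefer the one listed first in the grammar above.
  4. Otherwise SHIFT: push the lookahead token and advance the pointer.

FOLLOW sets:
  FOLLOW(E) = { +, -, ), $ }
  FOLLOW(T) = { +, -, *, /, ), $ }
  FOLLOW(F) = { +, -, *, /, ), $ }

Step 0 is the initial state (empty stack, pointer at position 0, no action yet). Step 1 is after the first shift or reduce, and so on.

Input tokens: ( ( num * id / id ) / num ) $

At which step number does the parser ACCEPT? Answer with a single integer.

Step 1: shift (. Stack=[(] ptr=1 lookahead=( remaining=[( num * id / id ) / num ) $]
Step 2: shift (. Stack=[( (] ptr=2 lookahead=num remaining=[num * id / id ) / num ) $]
Step 3: shift num. Stack=[( ( num] ptr=3 lookahead=* remaining=[* id / id ) / num ) $]
Step 4: reduce F->num. Stack=[( ( F] ptr=3 lookahead=* remaining=[* id / id ) / num ) $]
Step 5: reduce T->F. Stack=[( ( T] ptr=3 lookahead=* remaining=[* id / id ) / num ) $]
Step 6: shift *. Stack=[( ( T *] ptr=4 lookahead=id remaining=[id / id ) / num ) $]
Step 7: shift id. Stack=[( ( T * id] ptr=5 lookahead=/ remaining=[/ id ) / num ) $]
Step 8: reduce F->id. Stack=[( ( T * F] ptr=5 lookahead=/ remaining=[/ id ) / num ) $]
Step 9: reduce T->T * F. Stack=[( ( T] ptr=5 lookahead=/ remaining=[/ id ) / num ) $]
Step 10: shift /. Stack=[( ( T /] ptr=6 lookahead=id remaining=[id ) / num ) $]
Step 11: shift id. Stack=[( ( T / id] ptr=7 lookahead=) remaining=[) / num ) $]
Step 12: reduce F->id. Stack=[( ( T / F] ptr=7 lookahead=) remaining=[) / num ) $]
Step 13: reduce T->T / F. Stack=[( ( T] ptr=7 lookahead=) remaining=[) / num ) $]
Step 14: reduce E->T. Stack=[( ( E] ptr=7 lookahead=) remaining=[) / num ) $]
Step 15: shift ). Stack=[( ( E )] ptr=8 lookahead=/ remaining=[/ num ) $]
Step 16: reduce F->( E ). Stack=[( F] ptr=8 lookahead=/ remaining=[/ num ) $]
Step 17: reduce T->F. Stack=[( T] ptr=8 lookahead=/ remaining=[/ num ) $]
Step 18: shift /. Stack=[( T /] ptr=9 lookahead=num remaining=[num ) $]
Step 19: shift num. Stack=[( T / num] ptr=10 lookahead=) remaining=[) $]
Step 20: reduce F->num. Stack=[( T / F] ptr=10 lookahead=) remaining=[) $]
Step 21: reduce T->T / F. Stack=[( T] ptr=10 lookahead=) remaining=[) $]
Step 22: reduce E->T. Stack=[( E] ptr=10 lookahead=) remaining=[) $]
Step 23: shift ). Stack=[( E )] ptr=11 lookahead=$ remaining=[$]
Step 24: reduce F->( E ). Stack=[F] ptr=11 lookahead=$ remaining=[$]
Step 25: reduce T->F. Stack=[T] ptr=11 lookahead=$ remaining=[$]
Step 26: reduce E->T. Stack=[E] ptr=11 lookahead=$ remaining=[$]
Step 27: accept. Stack=[E] ptr=11 lookahead=$ remaining=[$]

Answer: 27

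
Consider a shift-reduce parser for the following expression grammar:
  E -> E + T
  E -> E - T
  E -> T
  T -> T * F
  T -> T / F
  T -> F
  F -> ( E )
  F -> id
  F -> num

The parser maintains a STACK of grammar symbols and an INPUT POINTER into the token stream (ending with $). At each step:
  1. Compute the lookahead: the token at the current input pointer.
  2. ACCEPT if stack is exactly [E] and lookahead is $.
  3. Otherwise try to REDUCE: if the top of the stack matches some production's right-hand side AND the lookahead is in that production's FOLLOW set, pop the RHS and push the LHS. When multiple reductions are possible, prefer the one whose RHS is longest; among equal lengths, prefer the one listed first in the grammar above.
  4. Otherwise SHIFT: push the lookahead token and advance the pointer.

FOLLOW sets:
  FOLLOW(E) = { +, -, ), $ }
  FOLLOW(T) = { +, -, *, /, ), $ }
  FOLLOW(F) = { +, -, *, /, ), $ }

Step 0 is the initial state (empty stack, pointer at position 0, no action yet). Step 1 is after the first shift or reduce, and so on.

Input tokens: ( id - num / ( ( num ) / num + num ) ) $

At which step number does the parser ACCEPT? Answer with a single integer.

Step 1: shift (. Stack=[(] ptr=1 lookahead=id remaining=[id - num / ( ( num ) / num + num ) ) $]
Step 2: shift id. Stack=[( id] ptr=2 lookahead=- remaining=[- num / ( ( num ) / num + num ) ) $]
Step 3: reduce F->id. Stack=[( F] ptr=2 lookahead=- remaining=[- num / ( ( num ) / num + num ) ) $]
Step 4: reduce T->F. Stack=[( T] ptr=2 lookahead=- remaining=[- num / ( ( num ) / num + num ) ) $]
Step 5: reduce E->T. Stack=[( E] ptr=2 lookahead=- remaining=[- num / ( ( num ) / num + num ) ) $]
Step 6: shift -. Stack=[( E -] ptr=3 lookahead=num remaining=[num / ( ( num ) / num + num ) ) $]
Step 7: shift num. Stack=[( E - num] ptr=4 lookahead=/ remaining=[/ ( ( num ) / num + num ) ) $]
Step 8: reduce F->num. Stack=[( E - F] ptr=4 lookahead=/ remaining=[/ ( ( num ) / num + num ) ) $]
Step 9: reduce T->F. Stack=[( E - T] ptr=4 lookahead=/ remaining=[/ ( ( num ) / num + num ) ) $]
Step 10: shift /. Stack=[( E - T /] ptr=5 lookahead=( remaining=[( ( num ) / num + num ) ) $]
Step 11: shift (. Stack=[( E - T / (] ptr=6 lookahead=( remaining=[( num ) / num + num ) ) $]
Step 12: shift (. Stack=[( E - T / ( (] ptr=7 lookahead=num remaining=[num ) / num + num ) ) $]
Step 13: shift num. Stack=[( E - T / ( ( num] ptr=8 lookahead=) remaining=[) / num + num ) ) $]
Step 14: reduce F->num. Stack=[( E - T / ( ( F] ptr=8 lookahead=) remaining=[) / num + num ) ) $]
Step 15: reduce T->F. Stack=[( E - T / ( ( T] ptr=8 lookahead=) remaining=[) / num + num ) ) $]
Step 16: reduce E->T. Stack=[( E - T / ( ( E] ptr=8 lookahead=) remaining=[) / num + num ) ) $]
Step 17: shift ). Stack=[( E - T / ( ( E )] ptr=9 lookahead=/ remaining=[/ num + num ) ) $]
Step 18: reduce F->( E ). Stack=[( E - T / ( F] ptr=9 lookahead=/ remaining=[/ num + num ) ) $]
Step 19: reduce T->F. Stack=[( E - T / ( T] ptr=9 lookahead=/ remaining=[/ num + num ) ) $]
Step 20: shift /. Stack=[( E - T / ( T /] ptr=10 lookahead=num remaining=[num + num ) ) $]
Step 21: shift num. Stack=[( E - T / ( T / num] ptr=11 lookahead=+ remaining=[+ num ) ) $]
Step 22: reduce F->num. Stack=[( E - T / ( T / F] ptr=11 lookahead=+ remaining=[+ num ) ) $]
Step 23: reduce T->T / F. Stack=[( E - T / ( T] ptr=11 lookahead=+ remaining=[+ num ) ) $]
Step 24: reduce E->T. Stack=[( E - T / ( E] ptr=11 lookahead=+ remaining=[+ num ) ) $]
Step 25: shift +. Stack=[( E - T / ( E +] ptr=12 lookahead=num remaining=[num ) ) $]
Step 26: shift num. Stack=[( E - T / ( E + num] ptr=13 lookahead=) remaining=[) ) $]
Step 27: reduce F->num. Stack=[( E - T / ( E + F] ptr=13 lookahead=) remaining=[) ) $]
Step 28: reduce T->F. Stack=[( E - T / ( E + T] ptr=13 lookahead=) remaining=[) ) $]
Step 29: reduce E->E + T. Stack=[( E - T / ( E] ptr=13 lookahead=) remaining=[) ) $]
Step 30: shift ). Stack=[( E - T / ( E )] ptr=14 lookahead=) remaining=[) $]
Step 31: reduce F->( E ). Stack=[( E - T / F] ptr=14 lookahead=) remaining=[) $]
Step 32: reduce T->T / F. Stack=[( E - T] ptr=14 lookahead=) remaining=[) $]
Step 33: reduce E->E - T. Stack=[( E] ptr=14 lookahead=) remaining=[) $]
Step 34: shift ). Stack=[( E )] ptr=15 lookahead=$ remaining=[$]
Step 35: reduce F->( E ). Stack=[F] ptr=15 lookahead=$ remaining=[$]
Step 36: reduce T->F. Stack=[T] ptr=15 lookahead=$ remaining=[$]
Step 37: reduce E->T. Stack=[E] ptr=15 lookahead=$ remaining=[$]
Step 38: accept. Stack=[E] ptr=15 lookahead=$ remaining=[$]

Answer: 38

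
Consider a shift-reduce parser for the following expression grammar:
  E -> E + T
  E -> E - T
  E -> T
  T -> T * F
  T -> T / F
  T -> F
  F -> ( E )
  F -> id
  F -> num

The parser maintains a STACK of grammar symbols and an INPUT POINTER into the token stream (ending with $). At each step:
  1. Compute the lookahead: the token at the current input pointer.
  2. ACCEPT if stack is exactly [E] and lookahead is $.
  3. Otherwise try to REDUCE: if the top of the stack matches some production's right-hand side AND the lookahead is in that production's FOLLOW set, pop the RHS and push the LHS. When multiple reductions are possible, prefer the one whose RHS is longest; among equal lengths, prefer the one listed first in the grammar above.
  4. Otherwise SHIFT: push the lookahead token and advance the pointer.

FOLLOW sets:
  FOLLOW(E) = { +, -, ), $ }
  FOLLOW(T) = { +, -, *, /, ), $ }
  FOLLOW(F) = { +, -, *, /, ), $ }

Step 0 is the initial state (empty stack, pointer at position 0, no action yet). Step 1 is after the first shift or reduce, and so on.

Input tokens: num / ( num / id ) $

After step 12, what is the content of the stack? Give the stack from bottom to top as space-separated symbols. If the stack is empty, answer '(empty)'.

Answer: T / ( T

Derivation:
Step 1: shift num. Stack=[num] ptr=1 lookahead=/ remaining=[/ ( num / id ) $]
Step 2: reduce F->num. Stack=[F] ptr=1 lookahead=/ remaining=[/ ( num / id ) $]
Step 3: reduce T->F. Stack=[T] ptr=1 lookahead=/ remaining=[/ ( num / id ) $]
Step 4: shift /. Stack=[T /] ptr=2 lookahead=( remaining=[( num / id ) $]
Step 5: shift (. Stack=[T / (] ptr=3 lookahead=num remaining=[num / id ) $]
Step 6: shift num. Stack=[T / ( num] ptr=4 lookahead=/ remaining=[/ id ) $]
Step 7: reduce F->num. Stack=[T / ( F] ptr=4 lookahead=/ remaining=[/ id ) $]
Step 8: reduce T->F. Stack=[T / ( T] ptr=4 lookahead=/ remaining=[/ id ) $]
Step 9: shift /. Stack=[T / ( T /] ptr=5 lookahead=id remaining=[id ) $]
Step 10: shift id. Stack=[T / ( T / id] ptr=6 lookahead=) remaining=[) $]
Step 11: reduce F->id. Stack=[T / ( T / F] ptr=6 lookahead=) remaining=[) $]
Step 12: reduce T->T / F. Stack=[T / ( T] ptr=6 lookahead=) remaining=[) $]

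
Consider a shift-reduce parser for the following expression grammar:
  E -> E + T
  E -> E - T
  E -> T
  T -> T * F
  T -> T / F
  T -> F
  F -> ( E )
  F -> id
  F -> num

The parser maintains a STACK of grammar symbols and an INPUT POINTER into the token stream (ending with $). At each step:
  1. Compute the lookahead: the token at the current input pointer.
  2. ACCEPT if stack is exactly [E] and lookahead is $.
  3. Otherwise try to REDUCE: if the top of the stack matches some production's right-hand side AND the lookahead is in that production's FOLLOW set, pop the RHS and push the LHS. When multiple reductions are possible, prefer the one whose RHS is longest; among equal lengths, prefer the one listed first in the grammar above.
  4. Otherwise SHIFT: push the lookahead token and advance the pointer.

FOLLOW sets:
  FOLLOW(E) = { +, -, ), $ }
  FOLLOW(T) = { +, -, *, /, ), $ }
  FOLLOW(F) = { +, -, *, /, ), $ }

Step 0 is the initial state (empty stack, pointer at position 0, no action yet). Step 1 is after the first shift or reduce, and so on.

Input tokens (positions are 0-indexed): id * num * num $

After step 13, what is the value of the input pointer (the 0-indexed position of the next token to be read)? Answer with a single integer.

Answer: 5

Derivation:
Step 1: shift id. Stack=[id] ptr=1 lookahead=* remaining=[* num * num $]
Step 2: reduce F->id. Stack=[F] ptr=1 lookahead=* remaining=[* num * num $]
Step 3: reduce T->F. Stack=[T] ptr=1 lookahead=* remaining=[* num * num $]
Step 4: shift *. Stack=[T *] ptr=2 lookahead=num remaining=[num * num $]
Step 5: shift num. Stack=[T * num] ptr=3 lookahead=* remaining=[* num $]
Step 6: reduce F->num. Stack=[T * F] ptr=3 lookahead=* remaining=[* num $]
Step 7: reduce T->T * F. Stack=[T] ptr=3 lookahead=* remaining=[* num $]
Step 8: shift *. Stack=[T *] ptr=4 lookahead=num remaining=[num $]
Step 9: shift num. Stack=[T * num] ptr=5 lookahead=$ remaining=[$]
Step 10: reduce F->num. Stack=[T * F] ptr=5 lookahead=$ remaining=[$]
Step 11: reduce T->T * F. Stack=[T] ptr=5 lookahead=$ remaining=[$]
Step 12: reduce E->T. Stack=[E] ptr=5 lookahead=$ remaining=[$]
Step 13: accept. Stack=[E] ptr=5 lookahead=$ remaining=[$]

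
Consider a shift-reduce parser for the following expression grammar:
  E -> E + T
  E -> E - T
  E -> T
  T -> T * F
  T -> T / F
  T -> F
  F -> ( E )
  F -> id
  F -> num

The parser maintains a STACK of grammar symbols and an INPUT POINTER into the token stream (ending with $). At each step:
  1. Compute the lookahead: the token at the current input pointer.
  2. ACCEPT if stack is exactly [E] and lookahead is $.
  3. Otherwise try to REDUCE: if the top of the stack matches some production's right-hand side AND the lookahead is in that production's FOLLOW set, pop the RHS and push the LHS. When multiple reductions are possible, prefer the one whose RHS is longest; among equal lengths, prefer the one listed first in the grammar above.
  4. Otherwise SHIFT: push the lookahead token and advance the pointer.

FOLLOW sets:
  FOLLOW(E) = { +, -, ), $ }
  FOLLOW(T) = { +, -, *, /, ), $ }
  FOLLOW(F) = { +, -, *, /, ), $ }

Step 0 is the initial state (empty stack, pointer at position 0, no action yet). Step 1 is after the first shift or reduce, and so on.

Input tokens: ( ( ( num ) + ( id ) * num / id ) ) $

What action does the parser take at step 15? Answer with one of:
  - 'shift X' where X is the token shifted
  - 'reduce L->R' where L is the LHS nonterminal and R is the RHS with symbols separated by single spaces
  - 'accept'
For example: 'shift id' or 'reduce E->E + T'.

Step 1: shift (. Stack=[(] ptr=1 lookahead=( remaining=[( ( num ) + ( id ) * num / id ) ) $]
Step 2: shift (. Stack=[( (] ptr=2 lookahead=( remaining=[( num ) + ( id ) * num / id ) ) $]
Step 3: shift (. Stack=[( ( (] ptr=3 lookahead=num remaining=[num ) + ( id ) * num / id ) ) $]
Step 4: shift num. Stack=[( ( ( num] ptr=4 lookahead=) remaining=[) + ( id ) * num / id ) ) $]
Step 5: reduce F->num. Stack=[( ( ( F] ptr=4 lookahead=) remaining=[) + ( id ) * num / id ) ) $]
Step 6: reduce T->F. Stack=[( ( ( T] ptr=4 lookahead=) remaining=[) + ( id ) * num / id ) ) $]
Step 7: reduce E->T. Stack=[( ( ( E] ptr=4 lookahead=) remaining=[) + ( id ) * num / id ) ) $]
Step 8: shift ). Stack=[( ( ( E )] ptr=5 lookahead=+ remaining=[+ ( id ) * num / id ) ) $]
Step 9: reduce F->( E ). Stack=[( ( F] ptr=5 lookahead=+ remaining=[+ ( id ) * num / id ) ) $]
Step 10: reduce T->F. Stack=[( ( T] ptr=5 lookahead=+ remaining=[+ ( id ) * num / id ) ) $]
Step 11: reduce E->T. Stack=[( ( E] ptr=5 lookahead=+ remaining=[+ ( id ) * num / id ) ) $]
Step 12: shift +. Stack=[( ( E +] ptr=6 lookahead=( remaining=[( id ) * num / id ) ) $]
Step 13: shift (. Stack=[( ( E + (] ptr=7 lookahead=id remaining=[id ) * num / id ) ) $]
Step 14: shift id. Stack=[( ( E + ( id] ptr=8 lookahead=) remaining=[) * num / id ) ) $]
Step 15: reduce F->id. Stack=[( ( E + ( F] ptr=8 lookahead=) remaining=[) * num / id ) ) $]

Answer: reduce F->id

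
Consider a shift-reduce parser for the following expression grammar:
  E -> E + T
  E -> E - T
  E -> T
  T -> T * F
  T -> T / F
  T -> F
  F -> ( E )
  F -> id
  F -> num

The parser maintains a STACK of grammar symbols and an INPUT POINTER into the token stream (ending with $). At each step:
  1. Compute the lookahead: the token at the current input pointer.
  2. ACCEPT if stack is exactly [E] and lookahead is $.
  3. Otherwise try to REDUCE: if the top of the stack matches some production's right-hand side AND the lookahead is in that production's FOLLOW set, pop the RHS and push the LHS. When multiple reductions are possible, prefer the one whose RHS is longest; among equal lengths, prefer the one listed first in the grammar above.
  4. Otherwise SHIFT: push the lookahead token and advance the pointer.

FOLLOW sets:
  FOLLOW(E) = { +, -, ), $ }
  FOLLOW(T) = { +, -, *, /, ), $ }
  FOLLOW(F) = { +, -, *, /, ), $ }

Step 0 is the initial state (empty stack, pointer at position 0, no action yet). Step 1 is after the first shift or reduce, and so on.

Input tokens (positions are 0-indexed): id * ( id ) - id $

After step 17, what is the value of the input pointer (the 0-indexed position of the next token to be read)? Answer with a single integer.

Answer: 7

Derivation:
Step 1: shift id. Stack=[id] ptr=1 lookahead=* remaining=[* ( id ) - id $]
Step 2: reduce F->id. Stack=[F] ptr=1 lookahead=* remaining=[* ( id ) - id $]
Step 3: reduce T->F. Stack=[T] ptr=1 lookahead=* remaining=[* ( id ) - id $]
Step 4: shift *. Stack=[T *] ptr=2 lookahead=( remaining=[( id ) - id $]
Step 5: shift (. Stack=[T * (] ptr=3 lookahead=id remaining=[id ) - id $]
Step 6: shift id. Stack=[T * ( id] ptr=4 lookahead=) remaining=[) - id $]
Step 7: reduce F->id. Stack=[T * ( F] ptr=4 lookahead=) remaining=[) - id $]
Step 8: reduce T->F. Stack=[T * ( T] ptr=4 lookahead=) remaining=[) - id $]
Step 9: reduce E->T. Stack=[T * ( E] ptr=4 lookahead=) remaining=[) - id $]
Step 10: shift ). Stack=[T * ( E )] ptr=5 lookahead=- remaining=[- id $]
Step 11: reduce F->( E ). Stack=[T * F] ptr=5 lookahead=- remaining=[- id $]
Step 12: reduce T->T * F. Stack=[T] ptr=5 lookahead=- remaining=[- id $]
Step 13: reduce E->T. Stack=[E] ptr=5 lookahead=- remaining=[- id $]
Step 14: shift -. Stack=[E -] ptr=6 lookahead=id remaining=[id $]
Step 15: shift id. Stack=[E - id] ptr=7 lookahead=$ remaining=[$]
Step 16: reduce F->id. Stack=[E - F] ptr=7 lookahead=$ remaining=[$]
Step 17: reduce T->F. Stack=[E - T] ptr=7 lookahead=$ remaining=[$]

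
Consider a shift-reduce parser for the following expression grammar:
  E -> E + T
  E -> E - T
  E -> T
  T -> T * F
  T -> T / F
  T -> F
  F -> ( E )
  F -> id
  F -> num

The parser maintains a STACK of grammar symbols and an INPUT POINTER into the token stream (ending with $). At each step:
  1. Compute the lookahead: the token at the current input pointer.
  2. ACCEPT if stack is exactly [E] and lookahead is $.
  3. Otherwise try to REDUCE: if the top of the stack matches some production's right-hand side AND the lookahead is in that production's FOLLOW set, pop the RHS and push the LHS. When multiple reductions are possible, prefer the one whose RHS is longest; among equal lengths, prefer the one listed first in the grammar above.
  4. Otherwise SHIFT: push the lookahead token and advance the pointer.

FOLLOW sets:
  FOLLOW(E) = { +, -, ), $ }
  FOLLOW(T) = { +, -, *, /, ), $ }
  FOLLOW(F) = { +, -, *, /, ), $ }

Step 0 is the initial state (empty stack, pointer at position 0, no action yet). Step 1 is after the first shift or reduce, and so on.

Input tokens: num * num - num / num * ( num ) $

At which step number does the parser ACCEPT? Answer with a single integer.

Answer: 27

Derivation:
Step 1: shift num. Stack=[num] ptr=1 lookahead=* remaining=[* num - num / num * ( num ) $]
Step 2: reduce F->num. Stack=[F] ptr=1 lookahead=* remaining=[* num - num / num * ( num ) $]
Step 3: reduce T->F. Stack=[T] ptr=1 lookahead=* remaining=[* num - num / num * ( num ) $]
Step 4: shift *. Stack=[T *] ptr=2 lookahead=num remaining=[num - num / num * ( num ) $]
Step 5: shift num. Stack=[T * num] ptr=3 lookahead=- remaining=[- num / num * ( num ) $]
Step 6: reduce F->num. Stack=[T * F] ptr=3 lookahead=- remaining=[- num / num * ( num ) $]
Step 7: reduce T->T * F. Stack=[T] ptr=3 lookahead=- remaining=[- num / num * ( num ) $]
Step 8: reduce E->T. Stack=[E] ptr=3 lookahead=- remaining=[- num / num * ( num ) $]
Step 9: shift -. Stack=[E -] ptr=4 lookahead=num remaining=[num / num * ( num ) $]
Step 10: shift num. Stack=[E - num] ptr=5 lookahead=/ remaining=[/ num * ( num ) $]
Step 11: reduce F->num. Stack=[E - F] ptr=5 lookahead=/ remaining=[/ num * ( num ) $]
Step 12: reduce T->F. Stack=[E - T] ptr=5 lookahead=/ remaining=[/ num * ( num ) $]
Step 13: shift /. Stack=[E - T /] ptr=6 lookahead=num remaining=[num * ( num ) $]
Step 14: shift num. Stack=[E - T / num] ptr=7 lookahead=* remaining=[* ( num ) $]
Step 15: reduce F->num. Stack=[E - T / F] ptr=7 lookahead=* remaining=[* ( num ) $]
Step 16: reduce T->T / F. Stack=[E - T] ptr=7 lookahead=* remaining=[* ( num ) $]
Step 17: shift *. Stack=[E - T *] ptr=8 lookahead=( remaining=[( num ) $]
Step 18: shift (. Stack=[E - T * (] ptr=9 lookahead=num remaining=[num ) $]
Step 19: shift num. Stack=[E - T * ( num] ptr=10 lookahead=) remaining=[) $]
Step 20: reduce F->num. Stack=[E - T * ( F] ptr=10 lookahead=) remaining=[) $]
Step 21: reduce T->F. Stack=[E - T * ( T] ptr=10 lookahead=) remaining=[) $]
Step 22: reduce E->T. Stack=[E - T * ( E] ptr=10 lookahead=) remaining=[) $]
Step 23: shift ). Stack=[E - T * ( E )] ptr=11 lookahead=$ remaining=[$]
Step 24: reduce F->( E ). Stack=[E - T * F] ptr=11 lookahead=$ remaining=[$]
Step 25: reduce T->T * F. Stack=[E - T] ptr=11 lookahead=$ remaining=[$]
Step 26: reduce E->E - T. Stack=[E] ptr=11 lookahead=$ remaining=[$]
Step 27: accept. Stack=[E] ptr=11 lookahead=$ remaining=[$]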